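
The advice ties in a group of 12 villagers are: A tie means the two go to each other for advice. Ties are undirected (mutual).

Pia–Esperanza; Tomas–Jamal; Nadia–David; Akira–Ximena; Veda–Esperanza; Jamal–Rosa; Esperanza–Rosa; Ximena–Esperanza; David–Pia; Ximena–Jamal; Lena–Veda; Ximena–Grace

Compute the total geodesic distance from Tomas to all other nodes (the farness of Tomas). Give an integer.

38

Distances from Tomas: Akira:3, David:5, Esperanza:3, Grace:3, Jamal:1, Lena:5, Nadia:6, Pia:4, Rosa:2, Veda:4, Ximena:2.
Sum = 3 + 5 + 3 + 3 + 1 + 5 + 6 + 4 + 2 + 4 + 2 = 38.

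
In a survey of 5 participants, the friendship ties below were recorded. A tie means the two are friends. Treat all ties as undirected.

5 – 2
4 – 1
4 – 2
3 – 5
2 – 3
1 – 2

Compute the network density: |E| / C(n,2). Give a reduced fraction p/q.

3/5

There are 6 edges and 5 nodes, so the maximum possible is C(5,2) = 10.
Density = 6/10 = 3/5.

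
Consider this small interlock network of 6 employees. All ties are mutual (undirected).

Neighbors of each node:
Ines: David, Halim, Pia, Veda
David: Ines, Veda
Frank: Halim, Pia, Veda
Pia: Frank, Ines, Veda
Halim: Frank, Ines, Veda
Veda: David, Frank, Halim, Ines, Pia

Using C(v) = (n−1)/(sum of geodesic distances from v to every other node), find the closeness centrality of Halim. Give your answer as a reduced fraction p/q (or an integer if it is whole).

Distances from Halim: David:2, Frank:1, Ines:1, Pia:2, Veda:1. Sum = 7.
n = 6, so closeness = 5/7.

5/7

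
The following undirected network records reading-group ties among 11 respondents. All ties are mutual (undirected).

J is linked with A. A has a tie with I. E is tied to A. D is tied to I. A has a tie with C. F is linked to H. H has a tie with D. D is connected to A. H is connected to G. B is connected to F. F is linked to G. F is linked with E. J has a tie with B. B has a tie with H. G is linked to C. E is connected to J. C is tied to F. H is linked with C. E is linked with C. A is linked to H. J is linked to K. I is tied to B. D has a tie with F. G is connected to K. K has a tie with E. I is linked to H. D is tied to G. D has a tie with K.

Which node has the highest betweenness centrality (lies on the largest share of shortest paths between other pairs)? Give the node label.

A

Unnormalized betweenness of each node: A:53/12, B:11/6, C:5/4, D:43/12, E:29/12, F:37/12, G:19/12, H:23/6, I:2/3, J:13/6, K:13/6.
A has the largest value, 53/12, making it the main broker — the node through which the most shortest paths run.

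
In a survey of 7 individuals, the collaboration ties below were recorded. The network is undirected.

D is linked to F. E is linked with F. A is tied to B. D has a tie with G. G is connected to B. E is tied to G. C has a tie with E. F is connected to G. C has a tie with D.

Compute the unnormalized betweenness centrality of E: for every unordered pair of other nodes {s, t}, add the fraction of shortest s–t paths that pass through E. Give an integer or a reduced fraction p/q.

2

Pairs whose geodesics pass through E — A–C: 1/2; B–C: 1/2; F–C: 1/2; G–C: 1/2.
All other pairs contribute 0.
Summing the contributions gives betweenness(E) = 2.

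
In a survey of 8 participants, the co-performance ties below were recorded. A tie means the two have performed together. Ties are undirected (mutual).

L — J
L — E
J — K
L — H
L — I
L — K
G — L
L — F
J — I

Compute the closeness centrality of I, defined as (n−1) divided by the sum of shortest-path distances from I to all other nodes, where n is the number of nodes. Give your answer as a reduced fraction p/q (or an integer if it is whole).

Distances from I: E:2, F:2, G:2, H:2, J:1, K:2, L:1. Sum = 12.
n = 8, so closeness = 7/12.

7/12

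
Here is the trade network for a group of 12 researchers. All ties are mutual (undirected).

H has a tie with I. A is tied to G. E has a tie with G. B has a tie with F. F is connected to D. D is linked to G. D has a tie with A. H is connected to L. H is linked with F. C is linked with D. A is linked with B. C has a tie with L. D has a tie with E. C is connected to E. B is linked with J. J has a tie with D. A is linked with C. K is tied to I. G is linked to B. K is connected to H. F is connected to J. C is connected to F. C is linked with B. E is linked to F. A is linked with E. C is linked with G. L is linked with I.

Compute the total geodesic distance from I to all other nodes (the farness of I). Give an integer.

25

Distances from I: A:3, B:3, C:2, D:3, E:3, F:2, G:3, H:1, J:3, K:1, L:1.
Sum = 3 + 3 + 2 + 3 + 3 + 2 + 3 + 1 + 3 + 1 + 1 = 25.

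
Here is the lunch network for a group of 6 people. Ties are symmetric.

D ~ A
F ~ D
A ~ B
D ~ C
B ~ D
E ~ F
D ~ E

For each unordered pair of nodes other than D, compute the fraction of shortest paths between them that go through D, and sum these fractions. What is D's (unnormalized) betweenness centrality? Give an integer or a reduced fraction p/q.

Pairs whose geodesics pass through D — C–F: 1; C–E: 1; C–A: 1; C–B: 1; F–A: 1; F–B: 1; E–A: 1; E–B: 1.
All other pairs contribute 0.
Summing the contributions gives betweenness(D) = 8.

8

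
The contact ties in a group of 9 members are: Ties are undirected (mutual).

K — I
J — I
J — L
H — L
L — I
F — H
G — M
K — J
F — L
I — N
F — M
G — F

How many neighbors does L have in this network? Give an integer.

4

L is directly tied to F, H, I, and J. That is 4 neighbors, so the degree of L is 4.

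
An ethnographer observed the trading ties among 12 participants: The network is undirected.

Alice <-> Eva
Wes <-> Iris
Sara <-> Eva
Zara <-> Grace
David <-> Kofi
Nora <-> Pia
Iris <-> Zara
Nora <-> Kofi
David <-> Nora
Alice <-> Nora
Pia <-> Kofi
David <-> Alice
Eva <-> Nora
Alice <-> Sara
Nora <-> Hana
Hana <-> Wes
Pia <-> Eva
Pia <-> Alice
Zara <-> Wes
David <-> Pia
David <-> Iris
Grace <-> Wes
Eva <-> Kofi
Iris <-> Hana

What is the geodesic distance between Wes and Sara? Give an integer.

One shortest route is Wes – Hana – Nora – Eva – Sara, which uses 4 edges, and at distance 3 from Wes we only reach {Alice, Eva, Kofi, Pia}, which does not include Sara. So d(Wes,Sara) = 4.

4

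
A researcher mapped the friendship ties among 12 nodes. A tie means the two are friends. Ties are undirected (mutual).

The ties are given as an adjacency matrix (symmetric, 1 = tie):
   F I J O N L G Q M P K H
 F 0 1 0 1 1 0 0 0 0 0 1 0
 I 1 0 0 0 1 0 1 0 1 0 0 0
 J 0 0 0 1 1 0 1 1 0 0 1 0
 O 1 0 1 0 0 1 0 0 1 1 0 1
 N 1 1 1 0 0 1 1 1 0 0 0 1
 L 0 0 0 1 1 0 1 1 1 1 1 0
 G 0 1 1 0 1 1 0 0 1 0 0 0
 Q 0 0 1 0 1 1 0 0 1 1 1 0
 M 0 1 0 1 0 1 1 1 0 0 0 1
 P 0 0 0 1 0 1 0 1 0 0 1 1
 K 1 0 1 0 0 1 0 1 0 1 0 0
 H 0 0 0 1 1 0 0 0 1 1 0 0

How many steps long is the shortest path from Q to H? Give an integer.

2

One shortest route is Q – M – H, which uses 2 edges, and Q and H are not directly tied, so nothing shorter exists. So d(Q,H) = 2.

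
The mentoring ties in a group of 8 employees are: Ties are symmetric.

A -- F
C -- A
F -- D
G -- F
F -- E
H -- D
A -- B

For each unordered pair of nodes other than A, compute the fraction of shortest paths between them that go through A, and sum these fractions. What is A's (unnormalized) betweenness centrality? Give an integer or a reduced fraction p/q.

11

Pairs whose geodesics pass through A — B–E: 1; B–C: 1; B–D: 1; B–G: 1; B–F: 1; B–H: 1; E–C: 1; C–D: 1; C–G: 1; C–F: 1; C–H: 1.
All other pairs contribute 0.
Summing the contributions gives betweenness(A) = 11.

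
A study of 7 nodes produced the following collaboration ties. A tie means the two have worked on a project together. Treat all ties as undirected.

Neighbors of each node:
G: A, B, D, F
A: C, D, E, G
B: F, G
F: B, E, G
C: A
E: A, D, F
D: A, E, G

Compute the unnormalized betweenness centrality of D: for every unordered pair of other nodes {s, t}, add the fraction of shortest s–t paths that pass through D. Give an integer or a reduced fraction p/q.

Pairs whose geodesics pass through D — G–E: 1/3.
All other pairs contribute 0.
Summing the contributions gives betweenness(D) = 1/3.

1/3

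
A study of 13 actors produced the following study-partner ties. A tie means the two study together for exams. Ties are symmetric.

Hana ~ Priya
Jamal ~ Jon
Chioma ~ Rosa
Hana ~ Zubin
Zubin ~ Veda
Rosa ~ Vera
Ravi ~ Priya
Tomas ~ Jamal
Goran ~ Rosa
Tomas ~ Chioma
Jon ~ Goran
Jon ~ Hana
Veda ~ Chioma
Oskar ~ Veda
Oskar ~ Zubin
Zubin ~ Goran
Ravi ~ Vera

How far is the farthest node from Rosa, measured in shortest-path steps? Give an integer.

3

Distances from Rosa: Chioma:1, Goran:1, Hana:3, Jamal:3, Jon:2, Oskar:3, Priya:3, Ravi:2, Tomas:2, Veda:2, Vera:1, Zubin:2.
The largest is 3 (to Priya, Jamal, Oskar, and Hana), so the eccentricity of Rosa is 3.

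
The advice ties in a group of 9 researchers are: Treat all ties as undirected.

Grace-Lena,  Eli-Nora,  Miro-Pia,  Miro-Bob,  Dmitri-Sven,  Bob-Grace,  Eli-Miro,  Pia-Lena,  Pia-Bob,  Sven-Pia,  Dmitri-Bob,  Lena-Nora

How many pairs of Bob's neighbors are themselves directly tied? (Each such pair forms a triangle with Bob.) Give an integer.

Bob's neighbors: Dmitri, Grace, Miro, and Pia.
Neighbor pairs that are themselves tied: Bob–Miro–Pia. Each forms one triangle with Bob, for 1 in total.

1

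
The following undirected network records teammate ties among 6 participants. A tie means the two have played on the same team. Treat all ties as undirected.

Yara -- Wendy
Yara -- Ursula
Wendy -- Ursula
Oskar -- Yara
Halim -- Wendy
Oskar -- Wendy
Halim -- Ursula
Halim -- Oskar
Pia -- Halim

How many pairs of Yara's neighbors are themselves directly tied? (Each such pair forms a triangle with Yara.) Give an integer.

2

Yara's neighbors: Oskar, Ursula, and Wendy.
Neighbor pairs that are themselves tied: Yara–Oskar–Wendy; Yara–Ursula–Wendy. Each forms one triangle with Yara, for 2 in total.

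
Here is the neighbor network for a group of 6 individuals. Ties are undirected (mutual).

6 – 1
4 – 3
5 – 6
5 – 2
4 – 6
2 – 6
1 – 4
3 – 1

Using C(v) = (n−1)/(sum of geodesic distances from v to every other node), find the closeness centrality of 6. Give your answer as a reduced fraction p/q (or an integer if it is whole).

5/6

Distances from 6: 1:1, 2:1, 3:2, 4:1, 5:1. Sum = 6.
n = 6, so closeness = 5/6.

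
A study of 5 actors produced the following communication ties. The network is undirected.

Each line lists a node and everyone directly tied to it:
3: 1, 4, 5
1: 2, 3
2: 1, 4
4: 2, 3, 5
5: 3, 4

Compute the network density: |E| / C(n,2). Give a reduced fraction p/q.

3/5

There are 6 edges and 5 nodes, so the maximum possible is C(5,2) = 10.
Density = 6/10 = 3/5.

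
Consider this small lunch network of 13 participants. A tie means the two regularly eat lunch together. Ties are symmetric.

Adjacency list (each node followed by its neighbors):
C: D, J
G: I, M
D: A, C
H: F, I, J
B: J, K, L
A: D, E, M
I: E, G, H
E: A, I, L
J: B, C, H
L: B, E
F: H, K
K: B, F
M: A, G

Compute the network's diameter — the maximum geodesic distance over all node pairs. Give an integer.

Eccentricity of each node (its greatest distance to any other): A:4, B:4, C:4, D:4, E:3, F:4, G:4, H:3, I:3, J:4, K:5, L:3, M:5.
The maximum eccentricity is 5, realized for instance by the pair K–M via K – B – L – E – A – M. So the diameter is 5.

5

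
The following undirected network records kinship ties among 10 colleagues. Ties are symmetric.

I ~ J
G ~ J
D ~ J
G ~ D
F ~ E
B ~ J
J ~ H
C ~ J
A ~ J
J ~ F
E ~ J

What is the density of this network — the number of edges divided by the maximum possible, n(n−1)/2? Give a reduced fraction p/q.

11/45

There are 11 edges and 10 nodes, so the maximum possible is C(10,2) = 45.
Density = 11/45.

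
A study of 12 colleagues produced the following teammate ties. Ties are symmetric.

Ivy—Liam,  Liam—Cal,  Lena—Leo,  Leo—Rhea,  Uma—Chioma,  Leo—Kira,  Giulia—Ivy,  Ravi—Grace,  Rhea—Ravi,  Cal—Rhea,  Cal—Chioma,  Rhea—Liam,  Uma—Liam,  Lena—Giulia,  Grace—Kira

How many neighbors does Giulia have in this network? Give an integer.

2

Giulia is directly tied to Ivy and Lena. That is 2 neighbors, so the degree of Giulia is 2.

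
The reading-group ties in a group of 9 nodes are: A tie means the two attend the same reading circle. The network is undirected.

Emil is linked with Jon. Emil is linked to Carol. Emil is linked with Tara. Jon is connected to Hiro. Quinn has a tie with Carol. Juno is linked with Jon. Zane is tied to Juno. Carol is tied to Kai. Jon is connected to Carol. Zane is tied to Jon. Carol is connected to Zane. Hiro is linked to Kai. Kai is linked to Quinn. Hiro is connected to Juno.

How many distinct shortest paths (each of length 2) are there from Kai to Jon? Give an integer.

2

The shortest distance is 2. The length-2 paths are: Kai–Hiro–Jon; Kai–Carol–Jon.
That gives 2 distinct shortest paths.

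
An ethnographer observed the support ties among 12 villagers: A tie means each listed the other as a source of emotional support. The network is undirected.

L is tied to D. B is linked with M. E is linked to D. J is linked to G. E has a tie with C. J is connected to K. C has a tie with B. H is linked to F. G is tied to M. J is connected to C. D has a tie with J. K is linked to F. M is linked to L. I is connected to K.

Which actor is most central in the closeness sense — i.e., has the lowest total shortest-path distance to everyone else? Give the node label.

Farness (sum of distances to all others) for each node — B:29, C:24, D:24, E:30, F:31, G:25, H:41, I:33, J:19, K:23, L:29, M:28.
The smallest farness is 19, for J, so J has the highest closeness.

J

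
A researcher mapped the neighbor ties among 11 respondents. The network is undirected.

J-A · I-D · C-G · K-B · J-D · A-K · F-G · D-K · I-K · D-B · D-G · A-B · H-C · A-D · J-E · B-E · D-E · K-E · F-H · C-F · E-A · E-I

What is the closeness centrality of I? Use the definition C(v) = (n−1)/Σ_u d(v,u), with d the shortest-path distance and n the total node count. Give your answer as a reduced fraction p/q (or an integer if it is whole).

Distances from I: A:2, B:2, C:3, D:1, E:1, F:3, G:2, H:4, J:2, K:1. Sum = 21.
n = 11, so closeness = 10/21.

10/21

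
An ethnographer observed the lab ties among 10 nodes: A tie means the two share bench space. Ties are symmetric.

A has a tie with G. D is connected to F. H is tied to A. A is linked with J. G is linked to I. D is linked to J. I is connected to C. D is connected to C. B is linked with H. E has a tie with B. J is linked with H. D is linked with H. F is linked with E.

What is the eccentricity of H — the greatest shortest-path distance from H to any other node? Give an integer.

3

Distances from H: A:1, B:1, C:2, D:1, E:2, F:2, G:2, I:3, J:1.
The largest is 3 (to I), so the eccentricity of H is 3.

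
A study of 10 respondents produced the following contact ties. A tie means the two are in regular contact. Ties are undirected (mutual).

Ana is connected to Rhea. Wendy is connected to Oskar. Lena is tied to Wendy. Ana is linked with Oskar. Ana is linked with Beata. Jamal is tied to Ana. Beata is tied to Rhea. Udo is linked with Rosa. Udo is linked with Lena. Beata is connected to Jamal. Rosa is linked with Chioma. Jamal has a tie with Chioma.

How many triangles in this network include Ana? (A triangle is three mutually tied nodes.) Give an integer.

Ana's neighbors: Beata, Jamal, Oskar, and Rhea.
Neighbor pairs that are themselves tied: Ana–Beata–Jamal; Ana–Beata–Rhea. Each forms one triangle with Ana, for 2 in total.

2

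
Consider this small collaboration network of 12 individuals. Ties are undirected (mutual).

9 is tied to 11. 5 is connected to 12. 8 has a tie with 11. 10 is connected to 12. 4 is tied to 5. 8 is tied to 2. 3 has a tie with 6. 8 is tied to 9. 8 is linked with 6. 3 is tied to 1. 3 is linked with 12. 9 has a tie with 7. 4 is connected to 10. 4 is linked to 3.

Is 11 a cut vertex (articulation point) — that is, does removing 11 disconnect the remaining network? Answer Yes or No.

No

Even without 11, every remaining node can still reach every other (the residual graph is connected), so 11 is not a cut vertex.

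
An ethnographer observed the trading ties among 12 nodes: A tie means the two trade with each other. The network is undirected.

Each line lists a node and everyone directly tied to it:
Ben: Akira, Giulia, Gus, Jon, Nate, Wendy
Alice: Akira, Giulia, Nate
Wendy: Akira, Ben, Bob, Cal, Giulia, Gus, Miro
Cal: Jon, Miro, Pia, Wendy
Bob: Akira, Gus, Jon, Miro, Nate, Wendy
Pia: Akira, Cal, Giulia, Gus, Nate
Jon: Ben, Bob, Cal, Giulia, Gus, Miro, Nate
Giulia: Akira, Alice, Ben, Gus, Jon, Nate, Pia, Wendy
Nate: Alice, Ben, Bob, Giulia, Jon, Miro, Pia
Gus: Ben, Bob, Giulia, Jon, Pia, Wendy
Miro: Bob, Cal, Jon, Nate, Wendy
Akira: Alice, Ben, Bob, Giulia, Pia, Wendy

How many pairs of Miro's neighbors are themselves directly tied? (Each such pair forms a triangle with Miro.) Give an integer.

6

Miro's neighbors: Bob, Cal, Jon, Nate, and Wendy.
Neighbor pairs that are themselves tied: Miro–Bob–Jon; Miro–Bob–Nate; Miro–Bob–Wendy; Miro–Cal–Jon; Miro–Cal–Wendy; Miro–Jon–Nate. Each forms one triangle with Miro, for 6 in total.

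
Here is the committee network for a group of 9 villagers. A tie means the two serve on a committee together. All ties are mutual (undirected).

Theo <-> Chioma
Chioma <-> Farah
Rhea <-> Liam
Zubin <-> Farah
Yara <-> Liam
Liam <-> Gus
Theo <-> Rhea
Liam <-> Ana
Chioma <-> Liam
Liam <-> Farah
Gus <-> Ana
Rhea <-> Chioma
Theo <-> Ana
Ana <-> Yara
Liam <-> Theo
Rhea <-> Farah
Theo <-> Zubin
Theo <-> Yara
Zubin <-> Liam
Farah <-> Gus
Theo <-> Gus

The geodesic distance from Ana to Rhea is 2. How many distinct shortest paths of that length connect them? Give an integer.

2

The shortest distance is 2. The length-2 paths are: Ana–Theo–Rhea; Ana–Liam–Rhea.
That gives 2 distinct shortest paths.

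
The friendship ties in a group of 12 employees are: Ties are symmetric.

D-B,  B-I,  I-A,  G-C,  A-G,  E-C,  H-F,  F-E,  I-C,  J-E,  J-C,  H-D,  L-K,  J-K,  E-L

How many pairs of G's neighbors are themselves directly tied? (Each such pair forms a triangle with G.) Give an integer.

0

G's neighbors are A and C, but none of them are tied to each other, so no triangle contains G.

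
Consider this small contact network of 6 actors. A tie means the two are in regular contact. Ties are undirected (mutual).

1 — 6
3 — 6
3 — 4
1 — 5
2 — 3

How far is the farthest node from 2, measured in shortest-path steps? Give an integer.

Distances from 2: 1:3, 3:1, 4:2, 5:4, 6:2.
The largest is 4 (to 5), so the eccentricity of 2 is 4.

4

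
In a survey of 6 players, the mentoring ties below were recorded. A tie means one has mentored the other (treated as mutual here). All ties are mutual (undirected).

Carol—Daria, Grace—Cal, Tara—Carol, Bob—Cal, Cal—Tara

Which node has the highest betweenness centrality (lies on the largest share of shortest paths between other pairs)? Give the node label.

Unnormalized betweenness of each node: Bob:0, Cal:7, Carol:4, Daria:0, Grace:0, Tara:6.
Cal has the largest value, 7, making it the main broker — the node through which the most shortest paths run.

Cal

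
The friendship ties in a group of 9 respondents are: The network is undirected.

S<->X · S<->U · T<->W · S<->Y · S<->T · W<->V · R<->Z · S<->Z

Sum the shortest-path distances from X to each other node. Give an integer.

Distances from X: R:3, S:1, T:2, U:2, V:4, W:3, Y:2, Z:2.
Sum = 3 + 1 + 2 + 2 + 4 + 3 + 2 + 2 = 19.

19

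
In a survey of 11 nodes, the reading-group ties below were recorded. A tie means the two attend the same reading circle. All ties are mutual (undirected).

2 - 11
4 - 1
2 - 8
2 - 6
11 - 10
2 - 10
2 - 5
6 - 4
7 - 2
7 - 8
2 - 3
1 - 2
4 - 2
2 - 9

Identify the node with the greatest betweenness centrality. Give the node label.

Unnormalized betweenness of each node: 1:0, 2:81/2, 3:0, 4:1/2, 5:0, 6:0, 7:0, 8:0, 9:0, 10:0, 11:0.
2 has the largest value, 81/2, making it the main broker — the node through which the most shortest paths run.

2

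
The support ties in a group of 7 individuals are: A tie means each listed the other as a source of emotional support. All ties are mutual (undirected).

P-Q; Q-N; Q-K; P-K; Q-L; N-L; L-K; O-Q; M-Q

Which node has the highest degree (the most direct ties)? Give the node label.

Q

Degrees — K:3, L:3, M:1, N:2, O:1, P:2, Q:6.
The maximum is 6, attained only by Q.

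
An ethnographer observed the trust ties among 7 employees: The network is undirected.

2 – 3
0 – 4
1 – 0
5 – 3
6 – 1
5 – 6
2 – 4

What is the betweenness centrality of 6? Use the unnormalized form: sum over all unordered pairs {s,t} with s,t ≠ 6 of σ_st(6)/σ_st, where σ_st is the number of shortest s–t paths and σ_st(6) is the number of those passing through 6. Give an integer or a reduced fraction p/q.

Pairs whose geodesics pass through 6 — 3–1: 1; 5–1: 1; 5–0: 1.
All other pairs contribute 0.
Summing the contributions gives betweenness(6) = 3.

3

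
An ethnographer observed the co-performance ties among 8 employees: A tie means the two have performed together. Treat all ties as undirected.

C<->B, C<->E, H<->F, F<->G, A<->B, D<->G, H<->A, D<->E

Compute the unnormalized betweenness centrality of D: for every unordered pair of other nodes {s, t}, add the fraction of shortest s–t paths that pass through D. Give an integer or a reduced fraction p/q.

9/2

Pairs whose geodesics pass through D — B–G: 1/2; H–E: 1/2; F–E: 1; F–C: 1/2; G–E: 1; G–C: 1.
All other pairs contribute 0.
Summing the contributions gives betweenness(D) = 9/2.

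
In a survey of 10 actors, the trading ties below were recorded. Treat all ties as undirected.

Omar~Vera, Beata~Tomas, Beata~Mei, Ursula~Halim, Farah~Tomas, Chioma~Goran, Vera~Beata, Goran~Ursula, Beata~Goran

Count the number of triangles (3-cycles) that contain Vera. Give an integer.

Vera's neighbors are Beata and Omar, but none of them are tied to each other, so no triangle contains Vera.

0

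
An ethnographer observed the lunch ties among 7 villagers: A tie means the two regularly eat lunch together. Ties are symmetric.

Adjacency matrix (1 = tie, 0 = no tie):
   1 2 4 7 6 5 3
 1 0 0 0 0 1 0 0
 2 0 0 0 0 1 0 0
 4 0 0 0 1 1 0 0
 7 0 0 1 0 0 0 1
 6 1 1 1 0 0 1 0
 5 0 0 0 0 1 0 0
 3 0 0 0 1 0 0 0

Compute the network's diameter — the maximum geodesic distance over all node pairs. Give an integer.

Eccentricity of each node (its greatest distance to any other): 1:4, 2:4, 3:4, 4:2, 5:4, 6:3, 7:3.
The maximum eccentricity is 4, realized for instance by the pair 1–3 via 1 – 6 – 4 – 7 – 3. So the diameter is 4.

4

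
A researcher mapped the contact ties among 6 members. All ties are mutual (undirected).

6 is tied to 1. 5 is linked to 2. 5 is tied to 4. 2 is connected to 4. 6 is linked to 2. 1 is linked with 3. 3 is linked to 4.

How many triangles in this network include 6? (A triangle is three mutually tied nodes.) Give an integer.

6's neighbors are 1 and 2, but none of them are tied to each other, so no triangle contains 6.

0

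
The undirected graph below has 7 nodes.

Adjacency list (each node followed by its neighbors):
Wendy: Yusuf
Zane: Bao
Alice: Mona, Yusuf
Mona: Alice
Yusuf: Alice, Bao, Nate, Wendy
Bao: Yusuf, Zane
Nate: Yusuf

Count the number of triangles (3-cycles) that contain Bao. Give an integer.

Bao's neighbors are Yusuf and Zane, but none of them are tied to each other, so no triangle contains Bao.

0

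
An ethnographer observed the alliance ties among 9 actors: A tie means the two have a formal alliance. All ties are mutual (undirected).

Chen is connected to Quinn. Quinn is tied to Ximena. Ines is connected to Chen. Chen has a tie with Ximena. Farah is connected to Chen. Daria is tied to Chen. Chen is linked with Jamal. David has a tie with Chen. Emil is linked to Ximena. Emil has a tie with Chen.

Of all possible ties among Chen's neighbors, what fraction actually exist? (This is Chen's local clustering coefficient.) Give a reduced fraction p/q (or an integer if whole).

Chen's neighbors: Daria, David, Emil, Farah, Ines, Jamal, Quinn, and Ximena (k = 8).
Possible neighbor pairs: C(8,2) = 28. Edges among them: Emil–Ximena, Quinn–Ximena → e = 2.
Clustering(Chen) = 2/28 = 1/14.

1/14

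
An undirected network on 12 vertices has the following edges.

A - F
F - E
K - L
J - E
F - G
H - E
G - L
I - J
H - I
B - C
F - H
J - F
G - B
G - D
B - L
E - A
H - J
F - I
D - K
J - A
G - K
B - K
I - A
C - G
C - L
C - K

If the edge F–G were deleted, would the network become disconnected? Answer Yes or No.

Yes

Without the F–G edge there is no alternate route between F and G, so the network disconnects. It is a bridge.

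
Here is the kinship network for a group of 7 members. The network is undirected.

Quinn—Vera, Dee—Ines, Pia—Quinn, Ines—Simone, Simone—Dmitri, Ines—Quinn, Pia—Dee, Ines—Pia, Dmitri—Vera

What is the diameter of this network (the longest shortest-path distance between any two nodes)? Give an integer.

3

Eccentricity of each node (its greatest distance to any other): Dee:3, Dmitri:3, Ines:2, Pia:3, Quinn:2, Simone:2, Vera:3.
The maximum eccentricity is 3, realized for instance by the pair Vera–Dee via Vera – Quinn – Ines – Dee. So the diameter is 3.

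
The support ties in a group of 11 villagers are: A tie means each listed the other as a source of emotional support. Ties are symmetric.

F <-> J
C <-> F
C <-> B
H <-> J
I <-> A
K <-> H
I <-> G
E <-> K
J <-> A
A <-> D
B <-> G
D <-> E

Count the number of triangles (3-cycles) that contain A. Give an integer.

A's neighbors are D, I, and J, but none of them are tied to each other, so no triangle contains A.

0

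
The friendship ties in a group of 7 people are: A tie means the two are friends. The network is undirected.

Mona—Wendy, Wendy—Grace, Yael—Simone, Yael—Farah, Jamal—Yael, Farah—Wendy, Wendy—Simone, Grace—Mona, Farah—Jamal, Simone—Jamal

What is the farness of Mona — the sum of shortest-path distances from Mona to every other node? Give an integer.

Distances from Mona: Farah:2, Grace:1, Jamal:3, Simone:2, Wendy:1, Yael:3.
Sum = 2 + 1 + 3 + 2 + 1 + 3 = 12.

12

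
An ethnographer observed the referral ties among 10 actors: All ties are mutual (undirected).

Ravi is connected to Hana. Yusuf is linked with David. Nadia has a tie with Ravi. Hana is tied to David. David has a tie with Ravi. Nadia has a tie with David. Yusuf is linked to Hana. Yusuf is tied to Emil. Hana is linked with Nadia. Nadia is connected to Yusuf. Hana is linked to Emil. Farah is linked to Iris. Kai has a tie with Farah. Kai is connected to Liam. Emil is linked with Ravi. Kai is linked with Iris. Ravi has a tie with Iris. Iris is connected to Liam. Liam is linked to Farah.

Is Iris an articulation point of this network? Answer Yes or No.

Removing Iris leaves {David, Emil, Hana, Nadia, Ravi, and Yusuf} with no path to {Farah, Kai, and Liam}, so the network splits into 2 components. Iris is a cut vertex.

Yes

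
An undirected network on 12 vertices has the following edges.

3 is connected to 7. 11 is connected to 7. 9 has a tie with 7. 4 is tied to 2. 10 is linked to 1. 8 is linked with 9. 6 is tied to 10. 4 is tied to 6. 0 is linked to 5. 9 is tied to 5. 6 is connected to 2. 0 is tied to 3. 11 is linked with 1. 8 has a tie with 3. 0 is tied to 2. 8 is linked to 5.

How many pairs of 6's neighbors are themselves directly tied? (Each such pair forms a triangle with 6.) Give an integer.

6's neighbors: 2, 4, and 10.
Neighbor pairs that are themselves tied: 6–2–4. Each forms one triangle with 6, for 1 in total.

1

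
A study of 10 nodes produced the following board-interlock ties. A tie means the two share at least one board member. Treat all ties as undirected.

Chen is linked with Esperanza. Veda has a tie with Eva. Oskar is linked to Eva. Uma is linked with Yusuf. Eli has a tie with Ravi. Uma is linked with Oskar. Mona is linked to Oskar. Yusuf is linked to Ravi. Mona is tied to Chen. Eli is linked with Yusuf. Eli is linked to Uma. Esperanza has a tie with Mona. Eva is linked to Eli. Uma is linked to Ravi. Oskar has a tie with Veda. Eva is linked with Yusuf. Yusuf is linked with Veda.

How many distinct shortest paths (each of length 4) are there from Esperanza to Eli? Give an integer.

The shortest distance is 4. The length-4 paths are: Esperanza–Mona–Oskar–Eva–Eli; Esperanza–Mona–Oskar–Uma–Eli.
That gives 2 distinct shortest paths.

2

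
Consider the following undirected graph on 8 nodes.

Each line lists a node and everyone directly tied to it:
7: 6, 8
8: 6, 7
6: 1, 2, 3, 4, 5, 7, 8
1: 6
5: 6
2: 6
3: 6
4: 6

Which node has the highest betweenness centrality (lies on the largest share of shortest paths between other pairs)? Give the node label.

Unnormalized betweenness of each node: 1:0, 2:0, 3:0, 4:0, 5:0, 6:20, 7:0, 8:0.
6 has the largest value, 20, making it the main broker — the node through which the most shortest paths run.

6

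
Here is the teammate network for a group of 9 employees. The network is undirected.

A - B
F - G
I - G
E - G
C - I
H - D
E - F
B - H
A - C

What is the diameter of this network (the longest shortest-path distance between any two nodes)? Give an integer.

7

Eccentricity of each node (its greatest distance to any other): A:4, B:5, C:4, D:7, E:7, F:7, G:6, H:6, I:5.
The maximum eccentricity is 7, realized for instance by the pair D–E via D – H – B – A – C – I – G – E. So the diameter is 7.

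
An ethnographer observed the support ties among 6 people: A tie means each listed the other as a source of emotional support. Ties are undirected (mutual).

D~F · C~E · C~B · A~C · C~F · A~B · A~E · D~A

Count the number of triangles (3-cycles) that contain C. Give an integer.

C's neighbors: A, B, E, and F.
Neighbor pairs that are themselves tied: C–A–B; C–A–E. Each forms one triangle with C, for 2 in total.

2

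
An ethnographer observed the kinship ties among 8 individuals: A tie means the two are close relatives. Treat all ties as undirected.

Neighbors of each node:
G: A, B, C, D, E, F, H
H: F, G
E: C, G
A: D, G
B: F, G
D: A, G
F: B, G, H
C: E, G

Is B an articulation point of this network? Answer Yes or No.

No

Even without B, every remaining node can still reach every other (the residual graph is connected), so B is not a cut vertex.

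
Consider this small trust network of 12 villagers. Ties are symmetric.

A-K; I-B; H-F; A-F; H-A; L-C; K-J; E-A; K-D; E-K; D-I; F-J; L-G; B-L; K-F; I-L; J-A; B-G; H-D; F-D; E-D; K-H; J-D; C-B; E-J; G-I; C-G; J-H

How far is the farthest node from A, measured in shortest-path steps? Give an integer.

Distances from A: B:4, C:5, D:2, E:1, F:1, G:4, H:1, I:3, J:1, K:1, L:4.
The largest is 5 (to C), so the eccentricity of A is 5.

5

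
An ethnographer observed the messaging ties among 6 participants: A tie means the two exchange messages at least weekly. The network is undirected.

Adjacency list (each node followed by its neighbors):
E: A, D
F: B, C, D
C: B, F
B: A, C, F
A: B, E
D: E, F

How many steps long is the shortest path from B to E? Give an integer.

2

One shortest route is B – A – E, which uses 2 edges, and B and E are not directly tied, so nothing shorter exists. So d(B,E) = 2.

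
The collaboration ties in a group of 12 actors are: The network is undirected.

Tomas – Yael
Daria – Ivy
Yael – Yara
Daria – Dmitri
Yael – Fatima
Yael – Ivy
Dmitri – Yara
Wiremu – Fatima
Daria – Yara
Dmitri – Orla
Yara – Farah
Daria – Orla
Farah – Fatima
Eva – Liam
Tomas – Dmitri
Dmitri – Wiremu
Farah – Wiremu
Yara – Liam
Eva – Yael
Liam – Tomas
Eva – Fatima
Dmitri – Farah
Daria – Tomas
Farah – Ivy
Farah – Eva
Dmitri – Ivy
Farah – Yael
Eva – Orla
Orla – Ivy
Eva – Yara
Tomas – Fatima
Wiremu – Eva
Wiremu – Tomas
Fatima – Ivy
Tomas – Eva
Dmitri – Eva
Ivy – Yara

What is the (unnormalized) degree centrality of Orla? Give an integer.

Orla is directly tied to Daria, Dmitri, Eva, and Ivy. That is 4 neighbors, so the degree of Orla is 4.

4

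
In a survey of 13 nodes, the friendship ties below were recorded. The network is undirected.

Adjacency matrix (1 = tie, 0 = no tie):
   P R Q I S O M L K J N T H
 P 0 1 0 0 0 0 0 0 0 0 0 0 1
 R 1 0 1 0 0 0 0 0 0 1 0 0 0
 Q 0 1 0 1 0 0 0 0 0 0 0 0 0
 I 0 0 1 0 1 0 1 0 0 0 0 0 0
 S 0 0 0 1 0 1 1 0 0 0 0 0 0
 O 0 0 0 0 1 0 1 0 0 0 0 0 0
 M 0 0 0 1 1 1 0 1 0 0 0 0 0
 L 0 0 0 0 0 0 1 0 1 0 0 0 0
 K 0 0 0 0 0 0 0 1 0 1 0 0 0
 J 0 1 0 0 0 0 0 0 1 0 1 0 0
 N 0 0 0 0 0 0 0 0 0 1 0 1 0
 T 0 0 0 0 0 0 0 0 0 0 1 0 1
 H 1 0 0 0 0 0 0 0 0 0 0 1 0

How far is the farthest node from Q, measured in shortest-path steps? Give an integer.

Distances from Q: H:3, I:1, J:2, K:3, L:3, M:2, N:3, O:3, P:2, R:1, S:2, T:4.
The largest is 4 (to T), so the eccentricity of Q is 4.

4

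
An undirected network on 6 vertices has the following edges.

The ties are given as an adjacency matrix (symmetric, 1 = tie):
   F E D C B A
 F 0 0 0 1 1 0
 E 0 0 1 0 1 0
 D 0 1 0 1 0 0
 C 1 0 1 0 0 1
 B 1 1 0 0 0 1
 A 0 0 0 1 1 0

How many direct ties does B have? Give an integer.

B is directly tied to A, E, and F. That is 3 neighbors, so the degree of B is 3.

3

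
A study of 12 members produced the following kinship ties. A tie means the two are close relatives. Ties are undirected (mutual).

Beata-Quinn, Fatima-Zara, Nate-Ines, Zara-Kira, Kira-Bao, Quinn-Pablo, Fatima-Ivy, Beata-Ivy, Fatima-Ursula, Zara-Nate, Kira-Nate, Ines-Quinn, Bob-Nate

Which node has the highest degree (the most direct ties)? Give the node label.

Degrees — Bao:1, Beata:2, Bob:1, Fatima:3, Ines:2, Ivy:2, Kira:3, Nate:4, Pablo:1, Quinn:3, Ursula:1, Zara:3.
The maximum is 4, attained only by Nate.

Nate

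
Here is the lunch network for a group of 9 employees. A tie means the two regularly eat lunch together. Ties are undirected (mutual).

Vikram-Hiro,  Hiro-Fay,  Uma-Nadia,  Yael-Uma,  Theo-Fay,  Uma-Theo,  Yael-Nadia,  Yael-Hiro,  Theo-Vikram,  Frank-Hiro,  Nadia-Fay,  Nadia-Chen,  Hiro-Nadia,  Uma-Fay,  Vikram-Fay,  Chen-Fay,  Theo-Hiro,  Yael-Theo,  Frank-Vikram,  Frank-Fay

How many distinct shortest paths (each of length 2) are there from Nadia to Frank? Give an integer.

The shortest distance is 2. The length-2 paths are: Nadia–Fay–Frank; Nadia–Hiro–Frank.
That gives 2 distinct shortest paths.

2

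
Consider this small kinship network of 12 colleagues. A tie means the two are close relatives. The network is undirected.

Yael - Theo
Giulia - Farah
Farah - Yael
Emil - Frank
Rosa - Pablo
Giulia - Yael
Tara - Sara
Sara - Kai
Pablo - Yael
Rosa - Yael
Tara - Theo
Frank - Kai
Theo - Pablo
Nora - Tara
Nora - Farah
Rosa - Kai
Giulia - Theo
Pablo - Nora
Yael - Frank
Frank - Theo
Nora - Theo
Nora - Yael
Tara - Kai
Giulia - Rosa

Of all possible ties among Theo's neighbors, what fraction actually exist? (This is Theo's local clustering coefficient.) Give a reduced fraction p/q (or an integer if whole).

2/5

Theo's neighbors: Frank, Giulia, Nora, Pablo, Tara, and Yael (k = 6).
Possible neighbor pairs: C(6,2) = 15. Edges among them: Frank–Yael, Giulia–Yael, Nora–Pablo, Nora–Tara, Nora–Yael, Pablo–Yael → e = 6.
Clustering(Theo) = 6/15 = 2/5.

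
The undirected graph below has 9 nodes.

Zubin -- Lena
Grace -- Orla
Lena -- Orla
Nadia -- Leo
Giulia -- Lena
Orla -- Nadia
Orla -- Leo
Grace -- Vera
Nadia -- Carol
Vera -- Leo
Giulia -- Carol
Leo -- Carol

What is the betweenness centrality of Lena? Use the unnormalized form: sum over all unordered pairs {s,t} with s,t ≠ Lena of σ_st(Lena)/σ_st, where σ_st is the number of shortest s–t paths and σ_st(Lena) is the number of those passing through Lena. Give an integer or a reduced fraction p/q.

9

Pairs whose geodesics pass through Lena — Zubin–Giulia: 1; Zubin–Carol: 1; Zubin–Nadia: 1; Zubin–Leo: 1; Zubin–Vera: 2/2; Zubin–Orla: 1; Zubin–Grace: 1; Giulia–Orla: 1; Giulia–Grace: 1.
All other pairs contribute 0.
Summing the contributions gives betweenness(Lena) = 9.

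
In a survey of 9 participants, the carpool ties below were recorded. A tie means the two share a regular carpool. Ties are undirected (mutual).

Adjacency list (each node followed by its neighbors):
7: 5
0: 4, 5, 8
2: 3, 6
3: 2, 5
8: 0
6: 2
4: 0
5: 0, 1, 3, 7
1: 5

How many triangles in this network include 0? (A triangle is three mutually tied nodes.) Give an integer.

0

0's neighbors are 4, 5, and 8, but none of them are tied to each other, so no triangle contains 0.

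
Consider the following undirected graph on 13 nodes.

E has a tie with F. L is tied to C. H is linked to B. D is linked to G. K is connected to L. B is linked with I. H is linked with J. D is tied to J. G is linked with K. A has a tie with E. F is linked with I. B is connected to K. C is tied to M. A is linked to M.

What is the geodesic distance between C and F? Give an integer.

One shortest route is C – M – A – E – F, which uses 4 edges, and at distance 3 from C we only reach {B, E, G}, which does not include F. So d(C,F) = 4.

4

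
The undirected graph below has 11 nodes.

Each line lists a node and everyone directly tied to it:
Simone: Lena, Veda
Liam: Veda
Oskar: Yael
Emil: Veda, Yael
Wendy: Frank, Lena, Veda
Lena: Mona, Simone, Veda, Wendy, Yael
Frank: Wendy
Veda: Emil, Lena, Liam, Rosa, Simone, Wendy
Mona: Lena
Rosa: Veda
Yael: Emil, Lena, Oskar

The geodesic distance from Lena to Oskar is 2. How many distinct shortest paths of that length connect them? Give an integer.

The shortest distance is 2, and the only length-2 path is Lena–Yael–Oskar. So there is exactly 1 shortest path.

1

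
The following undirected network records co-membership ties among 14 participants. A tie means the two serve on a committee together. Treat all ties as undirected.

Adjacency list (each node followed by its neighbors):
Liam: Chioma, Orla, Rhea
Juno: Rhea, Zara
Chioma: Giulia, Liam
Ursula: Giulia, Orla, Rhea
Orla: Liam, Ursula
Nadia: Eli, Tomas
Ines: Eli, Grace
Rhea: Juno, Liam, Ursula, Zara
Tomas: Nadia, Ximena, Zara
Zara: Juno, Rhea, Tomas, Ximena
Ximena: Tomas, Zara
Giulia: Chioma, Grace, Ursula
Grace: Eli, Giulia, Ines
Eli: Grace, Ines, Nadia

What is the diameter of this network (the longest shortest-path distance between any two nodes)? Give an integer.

5

Eccentricity of each node (its greatest distance to any other): Chioma:4, Eli:4, Giulia:4, Grace:4, Ines:5, Juno:5, Liam:4, Nadia:5, Orla:5, Rhea:4, Tomas:4, Ursula:4, Ximena:4, Zara:4.
The maximum eccentricity is 5, realized for instance by the pair Juno–Ines via Juno – Rhea – Ursula – Giulia – Grace – Ines. So the diameter is 5.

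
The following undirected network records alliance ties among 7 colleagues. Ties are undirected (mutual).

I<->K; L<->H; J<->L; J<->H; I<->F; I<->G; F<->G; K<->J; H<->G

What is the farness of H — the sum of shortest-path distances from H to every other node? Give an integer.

Distances from H: F:2, G:1, I:2, J:1, K:2, L:1.
Sum = 2 + 1 + 2 + 1 + 2 + 1 = 9.

9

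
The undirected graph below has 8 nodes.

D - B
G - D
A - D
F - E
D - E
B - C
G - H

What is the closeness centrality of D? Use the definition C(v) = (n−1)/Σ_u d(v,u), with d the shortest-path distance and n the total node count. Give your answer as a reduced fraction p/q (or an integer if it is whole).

Distances from D: A:1, B:1, C:2, E:1, F:2, G:1, H:2. Sum = 10.
n = 8, so closeness = 7/10.

7/10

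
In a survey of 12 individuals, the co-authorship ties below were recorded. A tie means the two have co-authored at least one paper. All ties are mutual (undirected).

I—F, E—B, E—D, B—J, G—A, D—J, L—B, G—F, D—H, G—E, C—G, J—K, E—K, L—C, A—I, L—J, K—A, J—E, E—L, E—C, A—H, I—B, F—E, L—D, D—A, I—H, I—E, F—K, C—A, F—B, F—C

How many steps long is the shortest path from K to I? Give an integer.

2

One shortest route is K – F – I, which uses 2 edges, and K and I are not directly tied, so nothing shorter exists. So d(K,I) = 2.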